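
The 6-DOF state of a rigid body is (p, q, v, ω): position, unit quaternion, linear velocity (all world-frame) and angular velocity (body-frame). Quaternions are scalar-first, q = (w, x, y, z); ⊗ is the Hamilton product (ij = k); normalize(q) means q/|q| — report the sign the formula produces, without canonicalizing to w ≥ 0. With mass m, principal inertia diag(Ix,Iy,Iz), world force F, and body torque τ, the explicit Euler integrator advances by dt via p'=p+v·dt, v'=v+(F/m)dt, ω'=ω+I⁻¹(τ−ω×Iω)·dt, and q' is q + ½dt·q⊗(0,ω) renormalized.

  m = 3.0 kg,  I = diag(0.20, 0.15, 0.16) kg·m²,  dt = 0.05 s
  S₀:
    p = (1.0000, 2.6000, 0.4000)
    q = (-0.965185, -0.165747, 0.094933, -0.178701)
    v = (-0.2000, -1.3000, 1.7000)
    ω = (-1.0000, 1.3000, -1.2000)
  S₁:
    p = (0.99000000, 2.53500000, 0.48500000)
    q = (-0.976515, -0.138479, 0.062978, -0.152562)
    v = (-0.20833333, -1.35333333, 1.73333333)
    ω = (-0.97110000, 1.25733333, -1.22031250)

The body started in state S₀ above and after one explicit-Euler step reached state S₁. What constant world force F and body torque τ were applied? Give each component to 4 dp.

Δω = ω₁−ω₀ = (0.02890000, -0.04266667, -0.02031250)
applied torque τ = (0.1000, -0.0800, 0.0000)
v₁ − v₀ = (-0.00833333, -0.05333333, 0.03333333)
F = m·Δv/dt = (-0.5000, -3.2000, 2.0000)

F = (-0.5000, -3.2000, 2.0000)
τ = (0.1000, -0.0800, 0.0000)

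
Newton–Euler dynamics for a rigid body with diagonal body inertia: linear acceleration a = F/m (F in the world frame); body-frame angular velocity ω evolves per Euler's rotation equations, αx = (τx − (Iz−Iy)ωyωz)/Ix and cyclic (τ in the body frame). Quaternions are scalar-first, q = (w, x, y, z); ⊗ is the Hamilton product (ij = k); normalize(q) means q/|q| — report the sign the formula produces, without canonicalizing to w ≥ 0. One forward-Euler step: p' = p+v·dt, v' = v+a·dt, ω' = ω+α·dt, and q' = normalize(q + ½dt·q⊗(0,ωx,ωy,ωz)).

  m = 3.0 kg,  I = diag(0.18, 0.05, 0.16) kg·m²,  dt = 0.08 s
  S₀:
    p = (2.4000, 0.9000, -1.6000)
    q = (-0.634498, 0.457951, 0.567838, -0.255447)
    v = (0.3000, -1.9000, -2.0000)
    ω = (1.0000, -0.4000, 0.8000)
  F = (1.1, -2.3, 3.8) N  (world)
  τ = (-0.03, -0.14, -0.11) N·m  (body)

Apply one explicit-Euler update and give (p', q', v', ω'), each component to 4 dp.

a = (0.3667, -0.7667, 1.2667)
p + v·dt = (2.4240, 0.7480, -1.7600)
v + (F/m)dt = (0.3293, -1.9613, -1.8987)
α = I⁻¹(τ − ω×Iω) = (0.0289, -3.1200, -1.0125)
ω' = ω + α·dt = (1.0023, -0.6496, 0.7190)
Hamilton product q⊗(0,ω) = (-0.0264582, -0.2824064, -0.3680086, -1.2586168)
q + ½dt·q⊗(0,ω), renormalized = (-0.6346, 0.4460, 0.5523, -0.3054)

p' = (2.4240, 0.7480, -1.7600)
q' = (-0.6346, 0.4460, 0.5523, -0.3054)
v' = (0.3293, -1.9613, -1.8987)
ω' = (1.0023, -0.6496, 0.7190)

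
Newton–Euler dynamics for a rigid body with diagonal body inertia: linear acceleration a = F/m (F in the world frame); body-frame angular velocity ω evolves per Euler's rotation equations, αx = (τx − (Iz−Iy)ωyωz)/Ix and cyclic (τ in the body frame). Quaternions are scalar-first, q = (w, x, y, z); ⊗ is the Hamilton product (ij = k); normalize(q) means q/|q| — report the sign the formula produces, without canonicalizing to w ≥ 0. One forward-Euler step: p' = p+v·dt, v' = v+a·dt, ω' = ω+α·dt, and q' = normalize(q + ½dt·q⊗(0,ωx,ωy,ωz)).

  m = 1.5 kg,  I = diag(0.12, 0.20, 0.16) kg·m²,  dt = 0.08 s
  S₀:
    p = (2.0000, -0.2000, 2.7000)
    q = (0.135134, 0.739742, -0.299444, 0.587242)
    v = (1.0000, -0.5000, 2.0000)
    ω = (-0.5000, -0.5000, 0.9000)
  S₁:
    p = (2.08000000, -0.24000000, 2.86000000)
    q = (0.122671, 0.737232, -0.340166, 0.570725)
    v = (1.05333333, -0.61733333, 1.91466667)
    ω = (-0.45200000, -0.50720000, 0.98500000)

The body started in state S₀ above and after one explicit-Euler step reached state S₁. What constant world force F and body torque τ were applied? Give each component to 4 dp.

velocity change Δv = (0.05333333, -0.11733333, -0.08533333)
m·(v₁−v₀)/dt = (1.0000, -2.2000, -1.6000)
rate change Δω = (0.04800000, -0.00720000, 0.08500000)
τ = I·(Δω/dt) + ω₀×(Iω₀) = (0.0900, 0.0000, 0.1900)

F = (1.0000, -2.2000, -1.6000)
τ = (0.0900, 0.0000, 0.1900)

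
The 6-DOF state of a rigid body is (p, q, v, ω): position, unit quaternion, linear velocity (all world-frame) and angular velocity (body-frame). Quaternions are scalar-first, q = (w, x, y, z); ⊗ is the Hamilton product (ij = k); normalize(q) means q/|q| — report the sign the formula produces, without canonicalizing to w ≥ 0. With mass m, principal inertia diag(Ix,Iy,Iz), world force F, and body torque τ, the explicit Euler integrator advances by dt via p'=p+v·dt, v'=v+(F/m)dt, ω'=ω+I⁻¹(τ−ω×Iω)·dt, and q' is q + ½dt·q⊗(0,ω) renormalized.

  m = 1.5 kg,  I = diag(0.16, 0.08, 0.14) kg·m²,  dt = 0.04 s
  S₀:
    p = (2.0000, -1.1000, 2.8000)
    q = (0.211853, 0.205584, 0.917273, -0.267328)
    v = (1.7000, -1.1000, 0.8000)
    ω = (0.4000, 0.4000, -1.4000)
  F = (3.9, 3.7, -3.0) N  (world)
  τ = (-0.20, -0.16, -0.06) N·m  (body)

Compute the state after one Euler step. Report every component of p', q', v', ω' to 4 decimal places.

α = I⁻¹(τ − ω×Iω) = (-1.0400, -1.8600, -0.3371)
ω' = ω + α·dt = (0.3584, 0.3256, -1.4135)
Hamilton product q⊗(0,ω) = (-0.8234020, -1.0925098, 0.2656276, -0.5812698)
updated quaternion q' = (0.1953, 0.1837, 0.9222, -0.2788)
linear accel F/m = (2.6000, 2.4667, -2.0000)
p' = p + v·dt = (2.0680, -1.1440, 2.8320)
v + (F/m)dt = (1.8040, -1.0013, 0.7200)

p' = (2.0680, -1.1440, 2.8320)
q' = (0.1953, 0.1837, 0.9222, -0.2788)
v' = (1.8040, -1.0013, 0.7200)
ω' = (0.3584, 0.3256, -1.4135)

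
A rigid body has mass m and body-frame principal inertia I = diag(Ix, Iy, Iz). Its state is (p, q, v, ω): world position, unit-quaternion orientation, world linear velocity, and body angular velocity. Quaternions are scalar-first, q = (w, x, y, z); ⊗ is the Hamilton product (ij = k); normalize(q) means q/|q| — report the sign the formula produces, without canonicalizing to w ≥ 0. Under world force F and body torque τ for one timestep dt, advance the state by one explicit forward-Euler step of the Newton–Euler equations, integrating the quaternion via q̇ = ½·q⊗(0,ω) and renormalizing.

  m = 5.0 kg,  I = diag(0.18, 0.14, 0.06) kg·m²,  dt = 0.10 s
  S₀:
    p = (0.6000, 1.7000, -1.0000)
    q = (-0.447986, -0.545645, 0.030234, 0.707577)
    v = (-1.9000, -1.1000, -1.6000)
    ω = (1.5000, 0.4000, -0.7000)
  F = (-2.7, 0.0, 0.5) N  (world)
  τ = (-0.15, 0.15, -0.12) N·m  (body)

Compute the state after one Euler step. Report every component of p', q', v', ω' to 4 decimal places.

p' = (0.4100, 1.5900, -1.1600)
q' = (-0.3815, -0.5923, 0.0550, 0.7075)
v' = (-1.9540, -1.1000, -1.5900)
ω' = (1.4042, 0.5971, -0.8600)

gyro term ω×Iω = (0.0224, -0.1260, -0.0240)
α = I⁻¹(τ − ω×Iω) = (-0.9578, 1.9714, -1.6000)
new body rate ω' = (1.4042, 0.5971, -0.8600)
q⊗(0,ω) = (1.3016778, -0.9761736, 0.5002196, 0.0499812)
q' = normalize(q + ½dt·q⊗(0,ω)) = (-0.3815, -0.5923, 0.0550, 0.7075)
a = (-0.5400, 0.0000, 0.1000)
p' = p + v·dt = (0.4100, 1.5900, -1.1600)
v' = v + a·dt = (-1.9540, -1.1000, -1.5900)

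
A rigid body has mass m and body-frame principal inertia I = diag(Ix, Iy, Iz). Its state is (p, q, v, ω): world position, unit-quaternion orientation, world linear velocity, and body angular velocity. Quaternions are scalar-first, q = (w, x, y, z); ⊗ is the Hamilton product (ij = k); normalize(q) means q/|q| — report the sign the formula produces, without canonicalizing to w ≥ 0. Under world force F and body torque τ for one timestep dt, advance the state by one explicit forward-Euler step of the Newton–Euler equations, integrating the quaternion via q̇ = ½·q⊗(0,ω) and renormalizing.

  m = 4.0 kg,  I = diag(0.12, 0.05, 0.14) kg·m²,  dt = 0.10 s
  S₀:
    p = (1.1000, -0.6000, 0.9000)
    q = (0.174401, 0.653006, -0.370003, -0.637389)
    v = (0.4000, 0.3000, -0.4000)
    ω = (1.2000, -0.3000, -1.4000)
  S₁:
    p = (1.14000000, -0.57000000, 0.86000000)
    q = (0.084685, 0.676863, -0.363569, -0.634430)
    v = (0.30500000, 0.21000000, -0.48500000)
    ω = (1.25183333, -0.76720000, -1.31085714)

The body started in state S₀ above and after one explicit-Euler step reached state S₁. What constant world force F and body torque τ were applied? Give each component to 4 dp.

velocity change Δv = (-0.09500000, -0.09000000, -0.08500000)
F = m·Δv/dt = (-3.8000, -3.6000, -3.4000)
rate change Δω = (0.05183333, -0.46720000, 0.08914286)
τ = I·(Δω/dt) + ω₀×(Iω₀) = (0.1000, -0.2000, 0.1500)

F = (-3.8000, -3.6000, -3.4000)
τ = (0.1000, -0.2000, 0.1500)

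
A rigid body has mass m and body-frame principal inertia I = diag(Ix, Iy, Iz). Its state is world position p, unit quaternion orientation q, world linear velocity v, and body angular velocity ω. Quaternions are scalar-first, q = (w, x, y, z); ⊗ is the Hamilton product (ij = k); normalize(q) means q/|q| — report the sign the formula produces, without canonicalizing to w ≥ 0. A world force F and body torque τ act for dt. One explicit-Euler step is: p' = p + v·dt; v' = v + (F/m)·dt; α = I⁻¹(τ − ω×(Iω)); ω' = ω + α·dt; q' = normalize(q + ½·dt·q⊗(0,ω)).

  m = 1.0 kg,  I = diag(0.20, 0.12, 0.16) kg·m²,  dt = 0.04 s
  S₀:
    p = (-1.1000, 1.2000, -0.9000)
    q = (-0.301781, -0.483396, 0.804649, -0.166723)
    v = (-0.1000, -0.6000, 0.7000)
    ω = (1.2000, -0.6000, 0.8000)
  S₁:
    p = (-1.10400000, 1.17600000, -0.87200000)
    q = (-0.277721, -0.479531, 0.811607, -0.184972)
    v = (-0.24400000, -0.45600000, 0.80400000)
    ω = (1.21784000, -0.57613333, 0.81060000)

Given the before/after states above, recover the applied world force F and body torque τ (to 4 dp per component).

ω₁ − ω₀ = (0.01784000, 0.02386667, 0.01060000)
τ = I·(Δω/dt) + ω₀×(Iω₀) = (0.0700, 0.1100, 0.1000)
Δv = v₁−v₀ = (-0.14400000, 0.14400000, 0.10400000)
applied force F = (-3.6000, 3.6000, 2.6000)

F = (-3.6000, 3.6000, 2.6000)
τ = (0.0700, 0.1100, 0.1000)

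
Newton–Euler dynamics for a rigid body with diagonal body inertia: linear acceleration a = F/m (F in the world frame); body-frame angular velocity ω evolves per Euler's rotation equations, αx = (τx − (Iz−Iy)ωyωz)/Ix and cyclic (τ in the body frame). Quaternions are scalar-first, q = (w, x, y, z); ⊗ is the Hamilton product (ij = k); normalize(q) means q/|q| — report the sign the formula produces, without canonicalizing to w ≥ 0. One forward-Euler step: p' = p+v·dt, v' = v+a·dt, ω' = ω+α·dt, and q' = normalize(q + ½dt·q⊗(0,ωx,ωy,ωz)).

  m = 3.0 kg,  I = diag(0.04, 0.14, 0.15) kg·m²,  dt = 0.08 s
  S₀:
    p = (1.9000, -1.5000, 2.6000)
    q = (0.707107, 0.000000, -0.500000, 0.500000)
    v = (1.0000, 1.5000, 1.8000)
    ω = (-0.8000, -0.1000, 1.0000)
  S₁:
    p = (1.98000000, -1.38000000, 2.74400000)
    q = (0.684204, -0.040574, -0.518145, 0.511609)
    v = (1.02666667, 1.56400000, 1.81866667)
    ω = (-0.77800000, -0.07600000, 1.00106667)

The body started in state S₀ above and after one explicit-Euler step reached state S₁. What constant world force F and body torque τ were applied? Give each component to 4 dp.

F = (1.0000, 2.4000, 0.7000)
τ = (0.0100, 0.1300, 0.0100)

ω₁ − ω₀ = (0.02200000, 0.02400000, 0.00106667)
precession coupling = (-0.0010, 0.0880, 0.0080)
applied torque τ = (0.0100, 0.1300, 0.0100)
Δv = v₁−v₀ = (0.02666667, 0.06400000, 0.01866667)
applied force F = (1.0000, 2.4000, 0.7000)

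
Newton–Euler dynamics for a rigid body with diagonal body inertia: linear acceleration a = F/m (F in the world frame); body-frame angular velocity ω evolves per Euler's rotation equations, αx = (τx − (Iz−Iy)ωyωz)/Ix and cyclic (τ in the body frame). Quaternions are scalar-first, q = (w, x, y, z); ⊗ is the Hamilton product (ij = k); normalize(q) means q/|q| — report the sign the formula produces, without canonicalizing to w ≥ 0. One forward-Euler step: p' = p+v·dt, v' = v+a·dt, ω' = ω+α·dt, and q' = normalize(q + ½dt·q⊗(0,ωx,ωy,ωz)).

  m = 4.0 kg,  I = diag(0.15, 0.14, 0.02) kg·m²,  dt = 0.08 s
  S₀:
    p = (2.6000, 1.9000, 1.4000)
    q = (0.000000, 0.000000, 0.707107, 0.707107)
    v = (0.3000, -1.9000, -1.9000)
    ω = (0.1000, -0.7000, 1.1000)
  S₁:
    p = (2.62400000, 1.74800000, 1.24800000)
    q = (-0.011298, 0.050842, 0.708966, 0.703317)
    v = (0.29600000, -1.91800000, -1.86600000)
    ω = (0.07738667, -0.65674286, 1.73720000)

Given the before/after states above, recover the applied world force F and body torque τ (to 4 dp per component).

F = (-0.2000, -0.9000, 1.7000)
τ = (0.0500, 0.0900, 0.1600)

ω₁ − ω₀ = (-0.02261333, 0.04325714, 0.63720000)
precession coupling = (0.0924, 0.0143, 0.0007)
τ = I·(Δω/dt) + ω₀×(Iω₀) = (0.0500, 0.0900, 0.1600)
Δv = v₁−v₀ = (-0.00400000, -0.01800000, 0.03400000)
applied force F = (-0.2000, -0.9000, 1.7000)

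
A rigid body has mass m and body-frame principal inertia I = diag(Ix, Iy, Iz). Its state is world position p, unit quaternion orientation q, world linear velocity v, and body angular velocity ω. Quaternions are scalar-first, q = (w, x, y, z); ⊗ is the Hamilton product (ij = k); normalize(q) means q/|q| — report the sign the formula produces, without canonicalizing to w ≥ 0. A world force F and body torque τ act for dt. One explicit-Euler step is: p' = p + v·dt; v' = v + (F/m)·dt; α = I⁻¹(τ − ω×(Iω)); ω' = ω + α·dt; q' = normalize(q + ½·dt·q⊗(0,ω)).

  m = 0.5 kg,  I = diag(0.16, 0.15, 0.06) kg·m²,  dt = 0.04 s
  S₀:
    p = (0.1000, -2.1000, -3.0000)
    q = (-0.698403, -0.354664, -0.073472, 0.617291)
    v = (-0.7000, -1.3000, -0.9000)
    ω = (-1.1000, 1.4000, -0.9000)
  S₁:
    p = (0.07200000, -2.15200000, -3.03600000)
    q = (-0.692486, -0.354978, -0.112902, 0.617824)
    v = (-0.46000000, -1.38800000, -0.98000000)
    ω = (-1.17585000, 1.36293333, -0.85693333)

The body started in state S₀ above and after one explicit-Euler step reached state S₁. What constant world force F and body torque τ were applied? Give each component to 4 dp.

F = (3.0000, -1.1000, -1.0000)
τ = (-0.1900, -0.0400, 0.0800)

ω₁ − ω₀ = (-0.07585000, -0.03706667, 0.04306667)
ω₀×(Iω₀) = (0.1134, 0.0990, 0.0154)
τ = I·(Δω/dt) + ω₀×(Iω₀) = (-0.1900, -0.0400, 0.0800)
v₁ − v₀ = (0.24000000, -0.08800000, -0.08000000)
m·(v₁−v₀)/dt = (3.0000, -1.1000, -1.0000)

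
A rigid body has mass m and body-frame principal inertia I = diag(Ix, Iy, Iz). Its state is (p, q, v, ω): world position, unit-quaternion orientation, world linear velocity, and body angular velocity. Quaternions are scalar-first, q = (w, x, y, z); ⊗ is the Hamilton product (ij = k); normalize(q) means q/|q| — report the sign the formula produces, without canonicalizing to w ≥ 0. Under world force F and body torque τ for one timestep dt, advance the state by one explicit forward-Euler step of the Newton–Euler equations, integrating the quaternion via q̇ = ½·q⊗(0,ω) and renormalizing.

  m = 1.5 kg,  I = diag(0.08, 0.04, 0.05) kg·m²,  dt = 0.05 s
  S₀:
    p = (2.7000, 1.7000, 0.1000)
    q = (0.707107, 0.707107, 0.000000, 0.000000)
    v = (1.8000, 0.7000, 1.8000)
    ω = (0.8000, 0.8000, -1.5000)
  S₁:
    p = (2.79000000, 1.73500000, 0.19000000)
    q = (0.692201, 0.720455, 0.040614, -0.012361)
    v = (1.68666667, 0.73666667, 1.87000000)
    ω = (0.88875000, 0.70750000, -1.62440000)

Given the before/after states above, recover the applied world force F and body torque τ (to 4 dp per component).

F = (-3.4000, 1.1000, 2.1000)
τ = (0.1300, -0.1100, -0.1500)

Δω = ω₁−ω₀ = (0.08875000, -0.09250000, -0.12440000)
ω₀×(Iω₀) = (-0.0120, -0.0360, -0.0256)
I·α + gyro = (0.1300, -0.1100, -0.1500)
v₁ − v₀ = (-0.11333333, 0.03666667, 0.07000000)
applied force F = (-3.4000, 1.1000, 2.1000)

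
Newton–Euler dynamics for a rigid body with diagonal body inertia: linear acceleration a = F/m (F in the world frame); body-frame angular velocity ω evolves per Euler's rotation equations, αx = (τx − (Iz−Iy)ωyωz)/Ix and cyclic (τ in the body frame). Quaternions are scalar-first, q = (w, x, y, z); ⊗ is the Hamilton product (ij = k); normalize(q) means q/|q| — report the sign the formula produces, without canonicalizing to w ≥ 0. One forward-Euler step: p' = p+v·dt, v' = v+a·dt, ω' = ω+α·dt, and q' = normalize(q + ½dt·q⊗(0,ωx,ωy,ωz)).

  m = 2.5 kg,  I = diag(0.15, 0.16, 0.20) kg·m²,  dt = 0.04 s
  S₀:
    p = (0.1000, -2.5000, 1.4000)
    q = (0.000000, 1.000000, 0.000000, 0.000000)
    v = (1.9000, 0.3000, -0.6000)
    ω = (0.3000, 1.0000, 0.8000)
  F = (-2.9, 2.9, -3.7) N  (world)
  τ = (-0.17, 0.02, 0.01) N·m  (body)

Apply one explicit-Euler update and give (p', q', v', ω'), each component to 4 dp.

new position p' = (0.1760, -2.4880, 1.3760)
new velocity v' = (1.8536, 0.3464, -0.6592)
precession coupling ω×(Iω) = (0.0320, -0.0120, 0.0030)
(τ − ω×Iω)/I = (-1.3467, 0.2000, 0.0350)
ω + α·dt = (0.2461, 1.0080, 0.8014)
q⊗(0,ω) = (-0.3000000, 0.0000000, -0.8000000, 1.0000000)
updated quaternion q' = (-0.0060, 0.9997, -0.0160, 0.0200)

p' = (0.1760, -2.4880, 1.3760)
q' = (-0.0060, 0.9997, -0.0160, 0.0200)
v' = (1.8536, 0.3464, -0.6592)
ω' = (0.2461, 1.0080, 0.8014)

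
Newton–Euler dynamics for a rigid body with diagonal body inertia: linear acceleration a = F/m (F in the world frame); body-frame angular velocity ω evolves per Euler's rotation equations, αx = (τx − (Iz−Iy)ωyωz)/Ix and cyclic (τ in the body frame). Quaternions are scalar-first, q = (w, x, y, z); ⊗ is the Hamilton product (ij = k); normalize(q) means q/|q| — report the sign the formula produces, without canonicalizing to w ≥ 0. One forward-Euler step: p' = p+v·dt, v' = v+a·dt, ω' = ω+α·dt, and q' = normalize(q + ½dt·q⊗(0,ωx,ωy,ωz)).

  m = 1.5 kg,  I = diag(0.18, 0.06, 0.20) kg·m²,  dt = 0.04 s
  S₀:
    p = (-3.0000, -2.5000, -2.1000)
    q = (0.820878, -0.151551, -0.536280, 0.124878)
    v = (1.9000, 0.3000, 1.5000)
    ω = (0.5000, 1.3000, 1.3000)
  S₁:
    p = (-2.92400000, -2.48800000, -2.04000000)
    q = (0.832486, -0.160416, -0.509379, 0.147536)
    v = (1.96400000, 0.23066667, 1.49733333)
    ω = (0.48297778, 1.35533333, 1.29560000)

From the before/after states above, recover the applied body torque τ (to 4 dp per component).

τ = (0.1600, 0.0700, -0.1000)

Δω = ω₁−ω₀ = (-0.01702222, 0.05533333, -0.00440000)
gyro term ω₀×Iω₀ = (0.2366, -0.0130, -0.0780)
I·α + gyro = (0.1600, 0.0700, -0.1000)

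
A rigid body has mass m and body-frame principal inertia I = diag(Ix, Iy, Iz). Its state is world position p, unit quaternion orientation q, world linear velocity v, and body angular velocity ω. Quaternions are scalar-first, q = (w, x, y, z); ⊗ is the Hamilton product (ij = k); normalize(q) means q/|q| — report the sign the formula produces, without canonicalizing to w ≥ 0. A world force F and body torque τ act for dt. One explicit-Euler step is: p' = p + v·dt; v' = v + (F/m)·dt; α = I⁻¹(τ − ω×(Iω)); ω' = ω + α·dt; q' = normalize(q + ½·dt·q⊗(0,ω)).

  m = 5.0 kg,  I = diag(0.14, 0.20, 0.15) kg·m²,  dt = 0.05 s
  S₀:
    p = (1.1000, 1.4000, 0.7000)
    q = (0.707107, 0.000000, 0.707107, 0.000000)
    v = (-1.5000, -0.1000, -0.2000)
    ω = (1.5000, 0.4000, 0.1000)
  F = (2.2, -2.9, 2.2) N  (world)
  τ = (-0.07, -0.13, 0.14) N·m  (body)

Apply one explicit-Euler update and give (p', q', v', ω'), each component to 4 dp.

new position p' = (1.0250, 1.3950, 0.6900)
v' = v + a·dt = (-1.4780, -0.1290, -0.1780)
angular accel α = (-0.4857, -0.6425, 0.6933)
ω' = ω + α·dt = (1.4757, 0.3679, 0.1347)
Hamilton product q⊗(0,ω) = (-0.2828428, 1.1313712, 0.2828428, -0.9899498)
q' = normalize(q + ½dt·q⊗(0,ω)) = (0.6995, 0.0283, 0.7136, -0.0247)

p' = (1.0250, 1.3950, 0.6900)
q' = (0.6995, 0.0283, 0.7136, -0.0247)
v' = (-1.4780, -0.1290, -0.1780)
ω' = (1.4757, 0.3679, 0.1347)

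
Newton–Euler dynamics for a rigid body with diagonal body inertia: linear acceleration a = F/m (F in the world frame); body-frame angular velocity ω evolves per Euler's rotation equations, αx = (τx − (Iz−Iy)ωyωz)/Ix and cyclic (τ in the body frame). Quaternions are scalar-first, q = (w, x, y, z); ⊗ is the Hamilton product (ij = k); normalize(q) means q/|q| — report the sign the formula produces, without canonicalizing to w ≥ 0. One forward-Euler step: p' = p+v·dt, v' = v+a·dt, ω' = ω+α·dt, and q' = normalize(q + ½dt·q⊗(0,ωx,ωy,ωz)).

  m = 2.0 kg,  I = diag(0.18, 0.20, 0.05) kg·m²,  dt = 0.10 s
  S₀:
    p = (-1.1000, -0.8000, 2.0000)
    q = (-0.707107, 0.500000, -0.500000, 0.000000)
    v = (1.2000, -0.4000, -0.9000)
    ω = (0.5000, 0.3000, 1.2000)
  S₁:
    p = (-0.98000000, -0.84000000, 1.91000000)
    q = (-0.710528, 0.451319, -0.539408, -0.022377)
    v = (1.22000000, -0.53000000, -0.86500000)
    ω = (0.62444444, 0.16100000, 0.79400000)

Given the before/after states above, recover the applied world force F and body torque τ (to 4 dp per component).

F = (0.4000, -2.6000, 0.7000)
τ = (0.1700, -0.2000, -0.2000)

Δω = ω₁−ω₀ = (0.12444444, -0.13900000, -0.40600000)
gyro term ω₀×Iω₀ = (-0.0540, 0.0780, 0.0030)
I·α + gyro = (0.1700, -0.2000, -0.2000)
Δv = v₁−v₀ = (0.02000000, -0.13000000, 0.03500000)
m·(v₁−v₀)/dt = (0.4000, -2.6000, 0.7000)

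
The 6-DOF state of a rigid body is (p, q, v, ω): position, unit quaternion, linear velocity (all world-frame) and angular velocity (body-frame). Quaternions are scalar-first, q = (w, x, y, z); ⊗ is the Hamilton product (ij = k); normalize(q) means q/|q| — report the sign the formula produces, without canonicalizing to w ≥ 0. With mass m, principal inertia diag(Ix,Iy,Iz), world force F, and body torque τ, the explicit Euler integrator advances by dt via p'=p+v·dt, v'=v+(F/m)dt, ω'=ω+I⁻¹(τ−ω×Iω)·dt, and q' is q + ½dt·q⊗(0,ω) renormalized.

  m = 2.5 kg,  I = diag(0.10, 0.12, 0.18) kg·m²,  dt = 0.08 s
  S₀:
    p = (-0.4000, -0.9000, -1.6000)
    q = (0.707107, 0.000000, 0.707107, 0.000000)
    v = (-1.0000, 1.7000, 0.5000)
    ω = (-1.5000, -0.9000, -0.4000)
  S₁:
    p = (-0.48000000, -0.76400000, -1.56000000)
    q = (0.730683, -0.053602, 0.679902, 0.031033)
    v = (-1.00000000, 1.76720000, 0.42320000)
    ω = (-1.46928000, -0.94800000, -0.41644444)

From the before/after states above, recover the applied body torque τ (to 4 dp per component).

τ = (0.0600, -0.1200, -0.0100)

ω₁ − ω₀ = (0.03072000, -0.04800000, -0.01644444)
gyro term ω₀×Iω₀ = (0.0216, -0.0480, 0.0270)
τ = I·(Δω/dt) + ω₀×(Iω₀) = (0.0600, -0.1200, -0.0100)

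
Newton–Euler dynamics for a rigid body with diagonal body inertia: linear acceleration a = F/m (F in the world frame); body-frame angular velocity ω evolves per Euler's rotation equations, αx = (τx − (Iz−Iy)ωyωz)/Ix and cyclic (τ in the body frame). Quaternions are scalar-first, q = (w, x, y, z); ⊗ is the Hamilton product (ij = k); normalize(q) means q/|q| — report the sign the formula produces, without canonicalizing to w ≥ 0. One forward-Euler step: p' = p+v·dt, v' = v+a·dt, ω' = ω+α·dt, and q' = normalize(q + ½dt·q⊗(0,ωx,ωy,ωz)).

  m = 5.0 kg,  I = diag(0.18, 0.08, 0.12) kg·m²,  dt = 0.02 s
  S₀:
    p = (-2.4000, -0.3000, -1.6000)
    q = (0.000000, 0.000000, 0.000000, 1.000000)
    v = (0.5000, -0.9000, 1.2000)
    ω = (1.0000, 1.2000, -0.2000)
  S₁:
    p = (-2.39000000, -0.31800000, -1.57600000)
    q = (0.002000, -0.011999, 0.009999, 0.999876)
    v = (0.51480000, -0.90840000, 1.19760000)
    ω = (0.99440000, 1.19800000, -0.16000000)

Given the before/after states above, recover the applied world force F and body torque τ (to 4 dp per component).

Δω = ω₁−ω₀ = (-0.00560000, -0.00200000, 0.04000000)
applied torque τ = (-0.0600, -0.0200, 0.1200)
Δv = v₁−v₀ = (0.01480000, -0.00840000, -0.00240000)
F = m·Δv/dt = (3.7000, -2.1000, -0.6000)

F = (3.7000, -2.1000, -0.6000)
τ = (-0.0600, -0.0200, 0.1200)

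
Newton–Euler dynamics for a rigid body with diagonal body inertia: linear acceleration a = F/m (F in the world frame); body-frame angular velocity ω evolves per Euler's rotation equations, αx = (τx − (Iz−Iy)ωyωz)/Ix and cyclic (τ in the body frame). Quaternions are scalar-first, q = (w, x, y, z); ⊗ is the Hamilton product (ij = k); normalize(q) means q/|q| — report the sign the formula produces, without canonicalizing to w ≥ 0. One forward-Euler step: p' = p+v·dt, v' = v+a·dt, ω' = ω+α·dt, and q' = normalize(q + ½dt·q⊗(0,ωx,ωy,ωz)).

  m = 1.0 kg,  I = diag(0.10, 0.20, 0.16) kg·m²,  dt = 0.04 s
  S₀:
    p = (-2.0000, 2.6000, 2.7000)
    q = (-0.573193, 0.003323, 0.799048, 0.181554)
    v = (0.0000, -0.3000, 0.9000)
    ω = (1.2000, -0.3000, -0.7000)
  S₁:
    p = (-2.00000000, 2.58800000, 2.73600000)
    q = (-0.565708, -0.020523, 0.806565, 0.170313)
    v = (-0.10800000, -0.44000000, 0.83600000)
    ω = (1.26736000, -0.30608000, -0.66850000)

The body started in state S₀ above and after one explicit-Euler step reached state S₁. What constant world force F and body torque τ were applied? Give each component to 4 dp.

Δv = v₁−v₀ = (-0.10800000, -0.14000000, -0.06400000)
F = m·Δv/dt = (-2.7000, -3.5000, -1.6000)
rate change Δω = (0.06736000, -0.00608000, 0.03150000)
I·α + gyro = (0.1600, 0.0200, 0.0900)

F = (-2.7000, -3.5000, -1.6000)
τ = (0.1600, 0.0200, 0.0900)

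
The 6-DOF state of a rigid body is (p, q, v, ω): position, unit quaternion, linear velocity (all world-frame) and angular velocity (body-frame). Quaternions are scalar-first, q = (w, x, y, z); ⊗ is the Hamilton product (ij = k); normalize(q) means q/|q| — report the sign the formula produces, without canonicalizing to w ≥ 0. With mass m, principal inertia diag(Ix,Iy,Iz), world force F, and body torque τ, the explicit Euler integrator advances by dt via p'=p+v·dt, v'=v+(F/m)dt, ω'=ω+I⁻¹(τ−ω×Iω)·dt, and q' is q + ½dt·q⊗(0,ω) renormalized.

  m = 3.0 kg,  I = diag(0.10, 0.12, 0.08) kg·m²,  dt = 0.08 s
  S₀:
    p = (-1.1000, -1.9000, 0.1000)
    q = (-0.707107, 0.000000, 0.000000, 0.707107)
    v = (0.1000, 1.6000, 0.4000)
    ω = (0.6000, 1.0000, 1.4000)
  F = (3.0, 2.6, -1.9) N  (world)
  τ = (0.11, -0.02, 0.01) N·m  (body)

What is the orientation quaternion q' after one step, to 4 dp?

2q̇ = q⊗(0,ω) = (-0.9899498, -1.1313712, -0.2828428, -0.9899498)
updated quaternion q' = (-0.7447, -0.0451, -0.0113, 0.6657)

q' = (-0.7447, -0.0451, -0.0113, 0.6657)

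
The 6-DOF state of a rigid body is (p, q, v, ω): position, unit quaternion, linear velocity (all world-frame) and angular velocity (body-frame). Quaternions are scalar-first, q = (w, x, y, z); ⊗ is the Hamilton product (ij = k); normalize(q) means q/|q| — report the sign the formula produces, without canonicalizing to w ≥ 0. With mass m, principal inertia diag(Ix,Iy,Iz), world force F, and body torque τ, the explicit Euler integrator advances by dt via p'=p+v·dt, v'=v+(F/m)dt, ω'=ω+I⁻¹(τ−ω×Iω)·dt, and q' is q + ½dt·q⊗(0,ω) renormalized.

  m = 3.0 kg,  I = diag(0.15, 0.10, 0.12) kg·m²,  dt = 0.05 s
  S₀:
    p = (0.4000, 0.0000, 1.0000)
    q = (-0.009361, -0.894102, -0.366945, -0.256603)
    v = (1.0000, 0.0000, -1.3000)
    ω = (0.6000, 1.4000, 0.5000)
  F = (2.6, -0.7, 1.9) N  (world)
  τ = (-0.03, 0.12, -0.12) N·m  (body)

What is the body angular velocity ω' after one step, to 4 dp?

precession coupling ω×(Iω) = (0.0140, 0.0090, -0.0420)
(τ − ω×Iω)/I = (-0.2933, 1.1100, -0.6500)
ω' = ω + α·dt = (0.5853, 1.4555, 0.4675)

ω' = (0.5853, 1.4555, 0.4675)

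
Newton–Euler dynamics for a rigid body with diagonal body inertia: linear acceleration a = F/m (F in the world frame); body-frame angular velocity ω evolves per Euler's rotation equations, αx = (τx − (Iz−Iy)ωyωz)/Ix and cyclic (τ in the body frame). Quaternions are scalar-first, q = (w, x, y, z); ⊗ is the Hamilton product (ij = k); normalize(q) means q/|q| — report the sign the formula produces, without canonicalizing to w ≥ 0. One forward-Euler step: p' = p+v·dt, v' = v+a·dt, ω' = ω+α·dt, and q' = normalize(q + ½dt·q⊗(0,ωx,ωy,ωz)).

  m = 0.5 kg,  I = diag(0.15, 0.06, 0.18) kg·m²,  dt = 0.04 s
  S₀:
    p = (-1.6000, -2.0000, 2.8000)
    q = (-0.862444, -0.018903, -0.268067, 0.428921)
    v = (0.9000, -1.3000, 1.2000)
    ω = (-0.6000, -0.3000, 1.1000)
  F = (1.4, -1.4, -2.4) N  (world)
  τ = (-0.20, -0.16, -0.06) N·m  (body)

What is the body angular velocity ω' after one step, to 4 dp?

ω×(Iω) gyroscopic = (-0.0396, 0.0198, -0.0162)
(τ − ω×Iω)/I = (-1.0693, -2.9967, -0.2433)
new body rate ω' = (-0.6428, -0.4199, 1.0903)

ω' = (-0.6428, -0.4199, 1.0903)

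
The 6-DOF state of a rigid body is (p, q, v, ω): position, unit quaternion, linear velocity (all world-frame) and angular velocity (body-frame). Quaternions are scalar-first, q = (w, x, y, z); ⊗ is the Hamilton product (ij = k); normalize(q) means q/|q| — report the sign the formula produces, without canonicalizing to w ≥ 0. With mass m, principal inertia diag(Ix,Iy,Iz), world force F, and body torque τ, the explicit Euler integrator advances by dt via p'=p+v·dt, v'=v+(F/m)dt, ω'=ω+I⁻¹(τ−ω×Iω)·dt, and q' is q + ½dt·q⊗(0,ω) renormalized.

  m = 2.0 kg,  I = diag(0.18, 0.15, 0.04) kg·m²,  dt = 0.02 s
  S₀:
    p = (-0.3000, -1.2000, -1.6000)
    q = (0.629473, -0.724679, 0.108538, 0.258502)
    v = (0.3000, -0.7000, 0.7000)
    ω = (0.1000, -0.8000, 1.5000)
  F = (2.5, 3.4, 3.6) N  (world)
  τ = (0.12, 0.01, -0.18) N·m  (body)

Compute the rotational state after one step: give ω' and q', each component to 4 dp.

ω' = (0.0987, -0.8015, 1.4088)
q' = (0.6271, -0.7202, 0.1146, 0.2736)

α = I⁻¹(τ − ω×Iω) = (-0.0667, -0.0733, -4.5600)
ω' = ω + α·dt = (0.0987, -0.8015, 1.4088)
q⊗(0,ω) = (-0.2284547, 0.4325559, 0.6092903, 1.5130989)
q + ½dt·q⊗(0,ω), renormalized = (0.6271, -0.7202, 0.1146, 0.2736)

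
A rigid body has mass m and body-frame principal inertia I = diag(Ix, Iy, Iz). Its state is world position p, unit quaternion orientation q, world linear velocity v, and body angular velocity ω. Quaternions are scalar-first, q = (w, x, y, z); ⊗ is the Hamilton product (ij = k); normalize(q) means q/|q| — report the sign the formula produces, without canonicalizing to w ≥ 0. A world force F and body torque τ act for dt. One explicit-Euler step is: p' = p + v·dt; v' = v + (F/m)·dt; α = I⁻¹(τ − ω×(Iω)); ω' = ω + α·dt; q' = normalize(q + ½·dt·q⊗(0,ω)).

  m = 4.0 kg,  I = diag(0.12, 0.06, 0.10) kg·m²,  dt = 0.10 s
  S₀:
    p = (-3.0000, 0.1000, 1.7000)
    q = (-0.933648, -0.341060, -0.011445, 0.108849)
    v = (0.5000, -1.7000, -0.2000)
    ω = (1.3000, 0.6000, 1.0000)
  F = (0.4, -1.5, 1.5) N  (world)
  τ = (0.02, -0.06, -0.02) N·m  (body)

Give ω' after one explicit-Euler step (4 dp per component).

gyro term ω×Iω = (0.0240, 0.0260, -0.0468)
α = I⁻¹(τ − ω×Iω) = (-0.0333, -1.4333, 0.2680)
new body rate ω' = (1.2967, 0.4567, 1.0268)

ω' = (1.2967, 0.4567, 1.0268)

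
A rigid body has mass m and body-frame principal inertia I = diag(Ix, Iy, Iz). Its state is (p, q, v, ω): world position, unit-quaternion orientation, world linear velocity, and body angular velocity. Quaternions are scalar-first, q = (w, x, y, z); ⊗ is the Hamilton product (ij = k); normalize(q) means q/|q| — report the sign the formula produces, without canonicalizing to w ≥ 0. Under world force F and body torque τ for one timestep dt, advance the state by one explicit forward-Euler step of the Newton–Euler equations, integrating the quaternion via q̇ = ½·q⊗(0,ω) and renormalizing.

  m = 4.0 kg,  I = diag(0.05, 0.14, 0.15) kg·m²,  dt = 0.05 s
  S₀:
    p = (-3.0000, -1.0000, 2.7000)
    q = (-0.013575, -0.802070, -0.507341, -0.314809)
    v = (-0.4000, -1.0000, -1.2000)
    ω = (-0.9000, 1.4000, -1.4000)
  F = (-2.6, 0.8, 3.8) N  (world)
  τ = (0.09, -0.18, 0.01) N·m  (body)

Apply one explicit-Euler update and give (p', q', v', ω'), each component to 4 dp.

p' = (-3.0200, -1.0500, 2.6400)
q' = (-0.0248, -0.7718, -0.5280, -0.3533)
v' = (-0.4325, -0.9900, -1.1525)
ω' = (-0.7904, 1.3807, -1.3589)

p' = p + v·dt = (-3.0200, -1.0500, 2.6400)
new velocity v' = (-0.4325, -0.9900, -1.1525)
precession coupling ω×(Iω) = (-0.0196, -0.1260, -0.1134)
α = I⁻¹(τ − ω×Iω) = (2.1920, -0.3857, 0.8227)
ω + α·dt = (-0.7904, 1.3807, -1.3589)
Hamilton product q⊗(0,ω) = (-0.4523182, 1.1632275, -0.8585749, -1.5604999)
updated quaternion q' = (-0.0248, -0.7718, -0.5280, -0.3533)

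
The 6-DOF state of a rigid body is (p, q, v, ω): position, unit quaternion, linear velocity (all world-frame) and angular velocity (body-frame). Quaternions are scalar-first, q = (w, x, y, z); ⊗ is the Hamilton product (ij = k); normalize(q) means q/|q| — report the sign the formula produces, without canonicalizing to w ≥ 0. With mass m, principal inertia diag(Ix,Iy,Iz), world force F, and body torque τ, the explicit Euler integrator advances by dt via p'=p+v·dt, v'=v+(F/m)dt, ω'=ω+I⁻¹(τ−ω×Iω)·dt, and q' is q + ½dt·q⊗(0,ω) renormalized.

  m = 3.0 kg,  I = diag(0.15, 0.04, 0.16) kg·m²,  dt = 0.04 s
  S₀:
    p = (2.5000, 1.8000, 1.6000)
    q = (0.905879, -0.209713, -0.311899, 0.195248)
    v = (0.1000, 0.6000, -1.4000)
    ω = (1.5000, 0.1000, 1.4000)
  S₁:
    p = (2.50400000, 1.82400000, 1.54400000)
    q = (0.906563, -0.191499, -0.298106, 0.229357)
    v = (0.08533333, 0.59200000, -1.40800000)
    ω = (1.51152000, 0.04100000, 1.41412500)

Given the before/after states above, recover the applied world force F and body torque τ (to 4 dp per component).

F = (-1.1000, -0.6000, -0.6000)
τ = (0.0600, -0.0800, 0.0400)

Δv = v₁−v₀ = (-0.01466667, -0.00800000, -0.00800000)
applied force F = (-1.1000, -0.6000, -0.6000)
ω₁ − ω₀ = (0.01152000, -0.05900000, 0.01412500)
τ = I·(Δω/dt) + ω₀×(Iω₀) = (0.0600, -0.0800, 0.0400)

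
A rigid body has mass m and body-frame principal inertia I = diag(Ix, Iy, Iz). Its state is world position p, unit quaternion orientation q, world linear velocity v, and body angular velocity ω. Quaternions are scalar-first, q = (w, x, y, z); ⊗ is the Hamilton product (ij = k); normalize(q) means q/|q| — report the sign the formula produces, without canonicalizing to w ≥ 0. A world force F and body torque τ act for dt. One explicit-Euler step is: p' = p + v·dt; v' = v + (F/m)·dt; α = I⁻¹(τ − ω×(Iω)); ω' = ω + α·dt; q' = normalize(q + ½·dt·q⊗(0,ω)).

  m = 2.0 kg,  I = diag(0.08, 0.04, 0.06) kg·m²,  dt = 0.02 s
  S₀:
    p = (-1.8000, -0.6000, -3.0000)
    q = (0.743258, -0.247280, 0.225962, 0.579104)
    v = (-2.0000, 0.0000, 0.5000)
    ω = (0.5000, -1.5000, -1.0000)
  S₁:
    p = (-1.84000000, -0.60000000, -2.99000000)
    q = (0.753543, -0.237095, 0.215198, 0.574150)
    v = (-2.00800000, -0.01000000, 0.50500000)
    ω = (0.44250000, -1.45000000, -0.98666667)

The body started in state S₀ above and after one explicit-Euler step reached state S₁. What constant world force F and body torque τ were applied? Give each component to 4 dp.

velocity change Δv = (-0.00800000, -0.01000000, 0.00500000)
applied force F = (-0.8000, -1.0000, 0.5000)
rate change Δω = (-0.05750000, 0.05000000, 0.01333333)
ω₀×(Iω₀) = (0.0300, -0.0100, 0.0300)
applied torque τ = (-0.2000, 0.0900, 0.0700)

F = (-0.8000, -1.0000, 0.5000)
τ = (-0.2000, 0.0900, 0.0700)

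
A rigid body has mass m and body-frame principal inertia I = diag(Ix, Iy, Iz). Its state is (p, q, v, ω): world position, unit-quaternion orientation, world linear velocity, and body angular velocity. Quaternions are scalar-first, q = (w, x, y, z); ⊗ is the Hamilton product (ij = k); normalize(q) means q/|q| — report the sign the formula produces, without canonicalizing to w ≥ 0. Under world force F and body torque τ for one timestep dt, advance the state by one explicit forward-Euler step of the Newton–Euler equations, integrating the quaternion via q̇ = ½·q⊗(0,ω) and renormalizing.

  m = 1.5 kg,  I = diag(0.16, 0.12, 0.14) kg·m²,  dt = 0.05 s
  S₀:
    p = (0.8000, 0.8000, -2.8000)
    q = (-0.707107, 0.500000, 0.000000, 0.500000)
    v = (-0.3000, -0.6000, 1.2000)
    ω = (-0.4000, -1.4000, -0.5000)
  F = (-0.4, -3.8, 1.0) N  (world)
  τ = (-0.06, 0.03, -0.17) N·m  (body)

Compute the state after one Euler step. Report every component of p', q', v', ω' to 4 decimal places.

gyro term ω×Iω = (0.0140, 0.0040, -0.0224)
(τ − ω×Iω)/I = (-0.4625, 0.2167, -1.0543)
new body rate ω' = (-0.4231, -1.3892, -0.5527)
2q̇ = q⊗(0,ω) = (0.4500000, 0.9828428, 1.0399498, -0.3464465)
q + ½dt·q⊗(0,ω), renormalized = (-0.6953, 0.5242, 0.0260, 0.4910)
linear accel F/m = (-0.2667, -2.5333, 0.6667)
p + v·dt = (0.7850, 0.7700, -2.7400)
new velocity v' = (-0.3133, -0.7267, 1.2333)

p' = (0.7850, 0.7700, -2.7400)
q' = (-0.6953, 0.5242, 0.0260, 0.4910)
v' = (-0.3133, -0.7267, 1.2333)
ω' = (-0.4231, -1.3892, -0.5527)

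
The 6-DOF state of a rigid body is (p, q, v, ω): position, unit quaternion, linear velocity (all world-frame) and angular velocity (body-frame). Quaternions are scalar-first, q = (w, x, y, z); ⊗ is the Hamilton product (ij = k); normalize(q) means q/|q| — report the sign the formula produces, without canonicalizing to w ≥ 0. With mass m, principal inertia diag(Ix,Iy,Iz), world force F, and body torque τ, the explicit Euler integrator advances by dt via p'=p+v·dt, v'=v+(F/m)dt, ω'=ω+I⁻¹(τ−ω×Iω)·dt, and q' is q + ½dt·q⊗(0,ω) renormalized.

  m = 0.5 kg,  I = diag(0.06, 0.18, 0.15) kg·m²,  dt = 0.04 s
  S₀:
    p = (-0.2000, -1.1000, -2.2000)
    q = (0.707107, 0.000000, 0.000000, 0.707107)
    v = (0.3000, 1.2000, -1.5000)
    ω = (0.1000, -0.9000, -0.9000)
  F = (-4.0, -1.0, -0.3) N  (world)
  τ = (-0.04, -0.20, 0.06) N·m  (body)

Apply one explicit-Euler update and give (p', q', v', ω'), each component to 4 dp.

p' = (-0.1880, -1.0520, -2.2600)
q' = (0.7196, 0.0141, -0.0113, 0.6942)
v' = (-0.0200, 1.1200, -1.5240)
ω' = (0.0895, -0.9462, -0.8811)

p + v·dt = (-0.1880, -1.0520, -2.2600)
v + (F/m)dt = (-0.0200, 1.1200, -1.5240)
ω×(Iω) gyroscopic = (-0.0243, 0.0081, -0.0108)
α = I⁻¹(τ − ω×Iω) = (-0.2617, -1.1561, 0.4720)
new body rate ω' = (0.0895, -0.9462, -0.8811)
2q̇ = q⊗(0,ω) = (0.6363963, 0.7071070, -0.5656856, -0.6363963)
q' = normalize(q + ½dt·q⊗(0,ω)) = (0.7196, 0.0141, -0.0113, 0.6942)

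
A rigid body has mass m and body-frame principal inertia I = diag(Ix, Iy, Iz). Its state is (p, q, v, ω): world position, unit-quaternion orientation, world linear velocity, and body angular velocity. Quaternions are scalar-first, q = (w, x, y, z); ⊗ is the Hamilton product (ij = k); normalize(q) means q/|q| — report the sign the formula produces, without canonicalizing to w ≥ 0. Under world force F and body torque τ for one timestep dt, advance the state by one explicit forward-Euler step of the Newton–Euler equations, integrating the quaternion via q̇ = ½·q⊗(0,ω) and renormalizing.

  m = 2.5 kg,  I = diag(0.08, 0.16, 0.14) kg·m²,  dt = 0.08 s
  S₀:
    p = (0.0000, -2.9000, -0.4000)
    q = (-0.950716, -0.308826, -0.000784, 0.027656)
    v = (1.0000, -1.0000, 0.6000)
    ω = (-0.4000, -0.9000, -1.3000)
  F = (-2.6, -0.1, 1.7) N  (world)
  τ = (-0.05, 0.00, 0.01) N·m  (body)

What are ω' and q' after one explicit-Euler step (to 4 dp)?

ω' = (-0.4266, -0.8844, -1.3107)
q' = (-0.9522, -0.2920, 0.0169, 0.0880)

ω×(Iω) gyroscopic = (-0.0234, -0.0312, 0.0288)
(τ − ω×Iω)/I = (-0.3325, 0.1950, -0.1343)
ω' = ω + α·dt = (-0.4266, -0.8844, -1.3107)
q⊗(0,ω) = (-0.0882832, 0.4061960, 0.4431082, 1.5135606)
updated quaternion q' = (-0.9522, -0.2920, 0.0169, 0.0880)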